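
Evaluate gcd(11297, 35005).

gcd(35005, 11297):
  35005 = 3*11297 + 1114
  11297 = 10*1114 + 157
  1114 = 7*157 + 15
  157 = 10*15 + 7
  15 = 2*7 + 1
  7 = 7*1
so gcd(35005, 11297) = 1.

1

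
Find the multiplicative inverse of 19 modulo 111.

76

gcd(111, 19) = 1  (111 = 5×19 + 16, 19 = 1×16 + 3, 16 = 5×3 + 1, 3 = 3×1).
Back-substituting, 19×(-35) + 111×(6) = 1.
So 19×-35 ≡ 1 (mod 111), and -35 mod 111 = 76.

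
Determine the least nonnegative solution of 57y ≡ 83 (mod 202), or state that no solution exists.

gcd(202, 57) = 1.
1 divides 83, so solutions exist.
By Bézout, 57*(39) + 202*(-11) = 1.
So 57*(39) ≡ 1 (mod 202); multiply by 83: y ≡ 3237 (mod 202).
Smallest nonnegative: y = 3237 mod 202 = 5.

5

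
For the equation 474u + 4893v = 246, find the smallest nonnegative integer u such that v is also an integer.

1487

gcd(4893, 474) = 3.
3 divides 246, so solutions exist.
By Bézout, 474*(-320) + 4893*(31) = 3.
Scale by 246/3 = 82: (u₀, v₀) = (-26240, 2542).
General solution: u = -26240 + 1631t, v = 2542 - 158t for integer t.
u ≥ 0: smallest is -26240 mod 1631 = 1487 (at t = 17), with v = -144.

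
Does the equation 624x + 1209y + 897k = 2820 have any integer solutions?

gcd(1209, 624) = 39  (1209 = 1×624 + 585, 624 = 1×585 + 39, 585 = 15×39).
gcd(39, 897) = 39.
39 does not divide 2820 (remainder 12), so no integer solutions.

no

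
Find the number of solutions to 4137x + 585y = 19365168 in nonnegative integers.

gcd(4137, 585):
  4137 = 7*585 + 42
  585 = 13*42 + 39
  42 = 1*39 + 3
  39 = 13*3
so gcd(4137, 585) = 3.
Back-substitute for Bézout coefficients:
  3 = 42 - 1*39
  ... = 4137*(14) + 585*(-99)
Scale by 6455056: one solution is (90370784, -639050544). Reduce x mod 195: (179, 31837).
General: x = 179 + 195t, y = 31837 - 1379t.
x ≥ 0 ⇒ t ≥ 0; y ≥ 0 ⇒ t ≤ 23. So t ∈ [0, 23]: 24 solutions.

24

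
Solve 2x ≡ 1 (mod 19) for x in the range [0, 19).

gcd(19, 2):
  19 = 9·2 + 1
  2 = 2·1
so gcd(19, 2) = 1.
Back-substitute for Bézout coefficients:
  1 = 19 - 9·2
  ... = 2·(-9) + 19·(1)
So 2·-9 ≡ 1 (mod 19), and -9 mod 19 = 10.

10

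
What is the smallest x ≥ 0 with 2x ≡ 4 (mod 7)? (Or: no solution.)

gcd(7, 2):
  7 = 3*2 + 1
  2 = 2*1
so gcd(7, 2) = 1.
1 divides 4, so solutions exist.
Back-substitute for Bézout coefficients:
  1 = 7 - 3*2
  ... = 2*(-3) + 7*(1)
So 2*(-3) ≡ 1 (mod 7); multiply by 4: x ≡ -12 (mod 7).
Smallest nonnegative: x = -12 mod 7 = 2.

2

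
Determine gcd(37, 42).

gcd(42, 37):
  42 = 1·37 + 5
  37 = 7·5 + 2
  5 = 2·2 + 1
  2 = 2·1
so gcd(42, 37) = 1.

1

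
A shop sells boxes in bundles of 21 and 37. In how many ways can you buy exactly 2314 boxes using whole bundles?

Need nonnegative integers with 21j + 37k = 2314.
gcd(21, 37) = 1, and 21·(-7) + 37·(4) = 1.
So (j₀, k₀) = (-16198, 9256); general j = -16198 + 37t, k = 9256 - 21t.
j ≥ 0 ⇒ t ≥ 438; k ≥ 0 ⇒ t ≤ 440. That's 3 values of t.

3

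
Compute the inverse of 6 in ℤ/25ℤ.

gcd(25, 6) = 1.
By Bézout, 6*(-4) + 25*(1) = 1.
So 6*-4 ≡ 1 (mod 25), and -4 mod 25 = 21.

21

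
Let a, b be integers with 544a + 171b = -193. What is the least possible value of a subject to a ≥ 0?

71

gcd(544, 171) = 1.
1 divides -193, so solutions exist.
By Bézout, 544*(-11) + 171*(35) = 1.
Scale by -193/1 = -193: (a₀, b₀) = (2123, -6755).
General solution: a = 2123 + 171t, b = -6755 - 544t for integer t.
a ≥ 0: smallest is 2123 mod 171 = 71 (at t = -12), with b = -227.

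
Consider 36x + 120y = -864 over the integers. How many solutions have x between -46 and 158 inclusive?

21

gcd(120, 36):
  120 = 3*36 + 12
  36 = 3*12
so gcd(120, 36) = 12.
Back-substitute for Bézout coefficients:
  12 = 120 - 3*36
  ... = 36*(-3) + 120*(1)
Scale by -72: particular solution (216, -72); reduce x mod 10: (6, -9).
General solution: x = 6 + 10t, y = -9 - 3t for integer t.
-46 ≤ 6 + 10t ≤ 158 gives t ∈ [-5, 15], which is 21 values.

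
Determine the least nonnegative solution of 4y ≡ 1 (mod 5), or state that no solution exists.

gcd(5, 4) = 1  (5 = 1·4 + 1, 4 = 4·1).
1 divides 1, so solutions exist.
Back-substituting, 4·(-1) + 5·(1) = 1.
So 4·(-1) ≡ 1 (mod 5); multiply by 1: y ≡ -1 (mod 5).
Smallest nonnegative: y = -1 mod 5 = 4.

4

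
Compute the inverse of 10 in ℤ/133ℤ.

40

gcd(133, 10):
  133 = 13×10 + 3
  10 = 3×3 + 1
  3 = 3×1
so gcd(133, 10) = 1.
Back-substitute for Bézout coefficients:
  1 = 10 - 3×3
  ... = 10×(40) + 133×(-3)
So 10×40 ≡ 1 (mod 133), and 40 mod 133 = 40.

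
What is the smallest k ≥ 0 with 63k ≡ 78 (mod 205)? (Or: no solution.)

11

gcd(205, 63) = 1.
1 divides 78, so solutions exist.
By Bézout, 63·(-13) + 205·(4) = 1.
So 63·(-13) ≡ 1 (mod 205); multiply by 78: k ≡ -1014 (mod 205).
Smallest nonnegative: k = -1014 mod 205 = 11.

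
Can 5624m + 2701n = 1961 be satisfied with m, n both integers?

gcd(5624, 2701) = 37  (5624 = 2*2701 + 222, 2701 = 12*222 + 37, 222 = 6*37).
37 divides 1961, so integer solutions exist.

yes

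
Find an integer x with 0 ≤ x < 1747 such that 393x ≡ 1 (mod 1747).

gcd(1747, 393) = 1  (1747 = 4×393 + 175, 393 = 2×175 + 43, 175 = 4×43 + 3, 43 = 14×3 + 1, 3 = 3×1).
Back-substituting, 393×(569) + 1747×(-128) = 1.
So 393×569 ≡ 1 (mod 1747), and 569 mod 1747 = 569.

569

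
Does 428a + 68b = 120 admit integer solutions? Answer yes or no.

gcd(428, 68) = 4  (428 = 6*68 + 20, 68 = 3*20 + 8, 20 = 2*8 + 4, 8 = 2*4).
4 divides 120, so integer solutions exist.

yes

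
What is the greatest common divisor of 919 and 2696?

1

gcd(2696, 919) = 1  (2696 = 2×919 + 858, 919 = 1×858 + 61, 858 = 14×61 + 4, 61 = 15×4 + 1, 4 = 4×1).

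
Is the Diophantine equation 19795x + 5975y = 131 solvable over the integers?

gcd(19795, 5975) = 5  (19795 = 3×5975 + 1870, 5975 = 3×1870 + 365, 1870 = 5×365 + 45, 365 = 8×45 + 5, 45 = 9×5).
5 does not divide 131 (remainder 1), so no integer solutions.

no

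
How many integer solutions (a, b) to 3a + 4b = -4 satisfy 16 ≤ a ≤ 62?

12

gcd(4, 3) = 1.
By Bézout, 3×(-1) + 4×(1) = 1.
Particular solution: (0, -1).
General solution: a = 0 + 4t, b = -1 - 3t for integer t.
16 ≤ 0 + 4t ≤ 62 gives t ∈ [4, 15], which is 12 values.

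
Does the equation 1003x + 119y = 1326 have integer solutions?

gcd(1003, 119) = 17  (1003 = 8·119 + 51, 119 = 2·51 + 17, 51 = 3·17).
17 divides 1326, so integer solutions exist.

yes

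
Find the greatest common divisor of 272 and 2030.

gcd(2030, 272):
  2030 = 7·272 + 126
  272 = 2·126 + 20
  126 = 6·20 + 6
  20 = 3·6 + 2
  6 = 3·2
so gcd(2030, 272) = 2.

2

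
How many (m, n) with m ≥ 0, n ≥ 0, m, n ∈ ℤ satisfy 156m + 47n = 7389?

1

gcd(156, 47):
  156 = 3×47 + 15
  47 = 3×15 + 2
  15 = 7×2 + 1
  2 = 2×1
so gcd(156, 47) = 1.
Back-substitute for Bézout coefficients:
  1 = 15 - 7×2
  ... = 156×(22) + 47×(-73)
Scale by 7389: one solution is (162558, -539397). Reduce m mod 47: (32, 51).
General: m = 32 + 47t, n = 51 - 156t.
m ≥ 0 ⇒ t ≥ 0; n ≥ 0 ⇒ t ≤ 0. So t ∈ [0, 0]: 1 solution.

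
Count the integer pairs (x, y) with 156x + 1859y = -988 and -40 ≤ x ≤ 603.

gcd(1859, 156) = 13.
By Bézout, 156*(12) + 1859*(-1) = 13.
Particular solution: (89, -8).
General solution: x = 89 + 143t, y = -8 - 12t for integer t.
-40 ≤ 89 + 143t ≤ 603 gives t ∈ [0, 3], which is 4 values.

4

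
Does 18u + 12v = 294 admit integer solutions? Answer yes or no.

gcd(18, 12):
  18 = 1×12 + 6
  12 = 2×6
so gcd(18, 12) = 6.
6 divides 294, so integer solutions exist.

yes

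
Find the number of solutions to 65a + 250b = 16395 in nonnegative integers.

5

gcd(250, 65) = 5  (250 = 3·65 + 55, 65 = 1·55 + 10, 55 = 5·10 + 5, 10 = 2·5).
Back-substituting, 65·(-23) + 250·(6) = 5.
Scale by 3279: one solution is (-75417, 19674). Reduce a mod 50: (33, 57).
General: a = 33 + 50t, b = 57 - 13t.
a ≥ 0 ⇒ t ≥ 0; b ≥ 0 ⇒ t ≤ 4. So t ∈ [0, 4]: 5 solutions.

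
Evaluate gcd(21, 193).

1

gcd(193, 21) = 1  (193 = 9×21 + 4, 21 = 5×4 + 1, 4 = 4×1).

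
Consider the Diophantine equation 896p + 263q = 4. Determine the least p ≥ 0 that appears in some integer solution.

236

gcd(896, 263):
  896 = 3*263 + 107
  263 = 2*107 + 49
  107 = 2*49 + 9
  49 = 5*9 + 4
  9 = 2*4 + 1
  4 = 4*1
so gcd(896, 263) = 1.
1 divides 4, so solutions exist.
Back-substitute for Bézout coefficients:
  1 = 9 - 2*4
  ... = 896*(59) + 263*(-201)
Scale by 4/1 = 4: (p₀, q₀) = (236, -804).
General solution: p = 236 + 263t, q = -804 - 896t for integer t.
p ≥ 0: smallest is 236 mod 263 = 236 (at t = 0), with q = -804.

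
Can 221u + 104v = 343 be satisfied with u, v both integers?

gcd(221, 104):
  221 = 2×104 + 13
  104 = 8×13
so gcd(221, 104) = 13.
13 does not divide 343 (remainder 5), so no integer solutions.

no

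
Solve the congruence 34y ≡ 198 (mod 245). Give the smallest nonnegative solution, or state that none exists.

gcd(245, 34) = 1  (245 = 7*34 + 7, 34 = 4*7 + 6, 7 = 1*6 + 1, 6 = 6*1).
1 divides 198, so solutions exist.
Back-substituting, 34*(-36) + 245*(5) = 1.
So 34*(-36) ≡ 1 (mod 245); multiply by 198: y ≡ -7128 (mod 245).
Smallest nonnegative: y = -7128 mod 245 = 222.

222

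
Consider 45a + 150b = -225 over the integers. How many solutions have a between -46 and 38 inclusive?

gcd(150, 45) = 15  (150 = 3·45 + 15, 45 = 3·15).
Back-substituting, 45·(-3) + 150·(1) = 15.
Scale by -15: particular solution (45, -15); reduce a mod 10: (5, -3).
General solution: a = 5 + 10t, b = -3 - 3t for integer t.
-46 ≤ 5 + 10t ≤ 38 gives t ∈ [-5, 3], which is 9 values.

9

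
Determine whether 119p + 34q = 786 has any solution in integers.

gcd(119, 34) = 17  (119 = 3*34 + 17, 34 = 2*17).
17 does not divide 786 (remainder 4), so no integer solutions.

no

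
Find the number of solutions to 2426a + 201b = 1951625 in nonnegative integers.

gcd(2426, 201) = 1  (2426 = 12*201 + 14, 201 = 14*14 + 5, 14 = 2*5 + 4, 5 = 1*4 + 1, 4 = 4*1).
Back-substituting, 2426*(-43) + 201*(519) = 1.
Scale by 1951625: one solution is (-83919875, 1012893375). Reduce a mod 201: (37, 9263).
General: a = 37 + 201t, b = 9263 - 2426t.
a ≥ 0 ⇒ t ≥ 0; b ≥ 0 ⇒ t ≤ 3. So t ∈ [0, 3]: 4 solutions.

4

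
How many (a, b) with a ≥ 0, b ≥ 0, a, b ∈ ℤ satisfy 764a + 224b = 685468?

16

gcd(764, 224) = 4  (764 = 3×224 + 92, 224 = 2×92 + 40, 92 = 2×40 + 12, 40 = 3×12 + 4, 12 = 3×4).
Back-substituting, 764×(-17) + 224×(58) = 4.
Scale by 171367: one solution is (-2913239, 9939286). Reduce a mod 56: (49, 2893).
General: a = 49 + 56t, b = 2893 - 191t.
a ≥ 0 ⇒ t ≥ 0; b ≥ 0 ⇒ t ≤ 15. So t ∈ [0, 15]: 16 solutions.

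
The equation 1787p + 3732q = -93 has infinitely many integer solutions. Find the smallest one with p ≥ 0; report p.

261

gcd(3732, 1787):
  3732 = 2*1787 + 158
  1787 = 11*158 + 49
  158 = 3*49 + 11
  49 = 4*11 + 5
  11 = 2*5 + 1
  5 = 5*1
so gcd(3732, 1787) = 1.
1 divides -93, so solutions exist.
Back-substitute for Bézout coefficients:
  1 = 11 - 2*5
  ... = 1787*(-685) + 3732*(328)
Scale by -93/1 = -93: (p₀, q₀) = (63705, -30504).
General solution: p = 63705 + 3732t, q = -30504 - 1787t for integer t.
p ≥ 0: smallest is 63705 mod 3732 = 261 (at t = -17), with q = -125.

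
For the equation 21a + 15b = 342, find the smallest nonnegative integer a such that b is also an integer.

gcd(21, 15) = 3.
3 divides 342, so solutions exist.
By Bézout, 21×(-2) + 15×(3) = 3.
Scale by 342/3 = 114: (a₀, b₀) = (-228, 342).
General solution: a = -228 + 5t, b = 342 - 7t for integer t.
a ≥ 0: smallest is -228 mod 5 = 2 (at t = 46), with b = 20.

2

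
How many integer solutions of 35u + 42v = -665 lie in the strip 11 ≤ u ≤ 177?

28

gcd(42, 35) = 7  (42 = 1·35 + 7, 35 = 5·7).
Back-substituting, 35·(-1) + 42·(1) = 7.
Scale by -95: particular solution (95, -95); reduce u mod 6: (5, -20).
General solution: u = 5 + 6t, v = -20 - 5t for integer t.
11 ≤ 5 + 6t ≤ 177 gives t ∈ [1, 28], which is 28 values.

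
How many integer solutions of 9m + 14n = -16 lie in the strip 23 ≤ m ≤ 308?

20

gcd(14, 9) = 1  (14 = 1·9 + 5, 9 = 1·5 + 4, 5 = 1·4 + 1, 4 = 4·1).
Back-substituting, 9·(-3) + 14·(2) = 1.
Scale by -16: particular solution (48, -32); reduce m mod 14: (6, -5).
General solution: m = 6 + 14t, n = -5 - 9t for integer t.
23 ≤ 6 + 14t ≤ 308 gives t ∈ [2, 21], which is 20 values.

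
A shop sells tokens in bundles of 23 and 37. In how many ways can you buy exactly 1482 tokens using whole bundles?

Need nonnegative integers with 23j + 37k = 1482.
gcd(23, 37) = 1, and 23·(-8) + 37·(5) = 1.
So (j₀, k₀) = (-11856, 7410); general j = -11856 + 37t, k = 7410 - 23t.
j ≥ 0 ⇒ t ≥ 321; k ≥ 0 ⇒ t ≤ 322. That's 2 values of t.

2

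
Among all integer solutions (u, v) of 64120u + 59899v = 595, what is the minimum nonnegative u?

2966

gcd(64120, 59899):
  64120 = 1×59899 + 4221
  59899 = 14×4221 + 805
  4221 = 5×805 + 196
  805 = 4×196 + 21
  196 = 9×21 + 7
  21 = 3×7
so gcd(64120, 59899) = 7.
7 divides 595, so solutions exist.
Back-substitute for Bézout coefficients:
  7 = 196 - 9×21
  ... = 64120×(2753) + 59899×(-2947)
Scale by 595/7 = 85: (u₀, v₀) = (234005, -250495).
General solution: u = 234005 + 8557t, v = -250495 - 9160t for integer t.
u ≥ 0: smallest is 234005 mod 8557 = 2966 (at t = -27), with v = -3175.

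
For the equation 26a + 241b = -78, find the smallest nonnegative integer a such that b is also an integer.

238

gcd(241, 26):
  241 = 9*26 + 7
  26 = 3*7 + 5
  7 = 1*5 + 2
  5 = 2*2 + 1
  2 = 2*1
so gcd(241, 26) = 1.
1 divides -78, so solutions exist.
Back-substitute for Bézout coefficients:
  1 = 5 - 2*2
  ... = 26*(102) + 241*(-11)
Scale by -78/1 = -78: (a₀, b₀) = (-7956, 858).
General solution: a = -7956 + 241t, b = 858 - 26t for integer t.
a ≥ 0: smallest is -7956 mod 241 = 238 (at t = 34), with b = -26.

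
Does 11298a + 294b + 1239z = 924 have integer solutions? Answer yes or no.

gcd(11298, 294):
  11298 = 38·294 + 126
  294 = 2·126 + 42
  126 = 3·42
so gcd(11298, 294) = 42.
gcd(42, 1239) = 21.
21 divides 924, so integer solutions exist.

yes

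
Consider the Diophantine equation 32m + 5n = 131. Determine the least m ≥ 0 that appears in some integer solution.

gcd(32, 5) = 1.
1 divides 131, so solutions exist.
By Bézout, 32*(-2) + 5*(13) = 1.
Scale by 131/1 = 131: (m₀, n₀) = (-262, 1703).
General solution: m = -262 + 5t, n = 1703 - 32t for integer t.
m ≥ 0: smallest is -262 mod 5 = 3 (at t = 53), with n = 7.

3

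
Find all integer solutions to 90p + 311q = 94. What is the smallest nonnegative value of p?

gcd(311, 90):
  311 = 3×90 + 41
  90 = 2×41 + 8
  41 = 5×8 + 1
  8 = 8×1
so gcd(311, 90) = 1.
1 divides 94, so solutions exist.
Back-substitute for Bézout coefficients:
  1 = 41 - 5×8
  ... = 90×(-38) + 311×(11)
Scale by 94/1 = 94: (p₀, q₀) = (-3572, 1034).
General solution: p = -3572 + 311t, q = 1034 - 90t for integer t.
p ≥ 0: smallest is -3572 mod 311 = 160 (at t = 12), with q = -46.

160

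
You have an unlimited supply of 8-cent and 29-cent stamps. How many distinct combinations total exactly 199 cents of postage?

1

Need nonnegative integers with 8j + 29k = 199.
gcd(8, 29) = 1, and 8·(11) + 29·(-3) = 1.
So (j₀, k₀) = (2189, -597); general j = 2189 + 29t, k = -597 - 8t.
j ≥ 0 ⇒ t ≥ -75; k ≥ 0 ⇒ t ≤ -75. That's 1 value of t.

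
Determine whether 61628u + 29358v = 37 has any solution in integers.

gcd(61628, 29358) = 14  (61628 = 2*29358 + 2912, 29358 = 10*2912 + 238, 2912 = 12*238 + 56, 238 = 4*56 + 14, 56 = 4*14).
14 does not divide 37 (remainder 9), so no integer solutions.

no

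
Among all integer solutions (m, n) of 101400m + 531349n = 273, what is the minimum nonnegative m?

19509

gcd(531349, 101400):
  531349 = 5·101400 + 24349
  101400 = 4·24349 + 4004
  24349 = 6·4004 + 325
  4004 = 12·325 + 104
  325 = 3·104 + 13
  104 = 8·13
so gcd(531349, 101400) = 13.
13 divides 273, so solutions exist.
Back-substitute for Bézout coefficients:
  13 = 325 - 3·104
  ... = 101400·(-4910) + 531349·(937)
Scale by 273/13 = 21: (m₀, n₀) = (-103110, 19677).
General solution: m = -103110 + 40873t, n = 19677 - 7800t for integer t.
m ≥ 0: smallest is -103110 mod 40873 = 19509 (at t = 3), with n = -3723.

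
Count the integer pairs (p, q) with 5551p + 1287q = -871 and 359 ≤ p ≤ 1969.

gcd(5551, 1287) = 13.
By Bézout, 5551×(16) + 1287×(-69) = 13.
Particular solution: (17, -74).
General solution: p = 17 + 99t, q = -74 - 427t for integer t.
359 ≤ 17 + 99t ≤ 1969 gives t ∈ [4, 19], which is 16 values.

16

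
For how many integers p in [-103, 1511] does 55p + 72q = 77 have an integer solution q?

23

gcd(72, 55):
  72 = 1*55 + 17
  55 = 3*17 + 4
  17 = 4*4 + 1
  4 = 4*1
so gcd(72, 55) = 1.
Back-substitute for Bézout coefficients:
  1 = 17 - 4*4
  ... = 55*(-17) + 72*(13)
Scale by 77: particular solution (-1309, 1001); reduce p mod 72: (59, -44).
General solution: p = 59 + 72t, q = -44 - 55t for integer t.
-103 ≤ 59 + 72t ≤ 1511 gives t ∈ [-2, 20], which is 23 values.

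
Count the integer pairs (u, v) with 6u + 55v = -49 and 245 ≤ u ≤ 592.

gcd(55, 6) = 1.
By Bézout, 6×(-9) + 55×(1) = 1.
Particular solution: (1, -1).
General solution: u = 1 + 55t, v = -1 - 6t for integer t.
245 ≤ 1 + 55t ≤ 592 gives t ∈ [5, 10], which is 6 values.

6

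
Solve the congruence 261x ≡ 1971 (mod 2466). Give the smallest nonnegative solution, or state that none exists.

17

gcd(2466, 261) = 9.
9 divides 1971, so solutions exist.
By Bézout, 261×(-85) + 2466×(9) = 9.
So 261×(-85) ≡ 9 (mod 2466); multiply by 219: x ≡ -18615 (mod 274).
Smallest nonnegative: x = -18615 mod 274 = 17.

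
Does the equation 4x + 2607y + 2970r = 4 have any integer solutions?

yes

gcd(2607, 4) = 1  (2607 = 651*4 + 3, 4 = 1*3 + 1, 3 = 3*1).
gcd(1, 2970) = 1.
1 divides 4, so integer solutions exist.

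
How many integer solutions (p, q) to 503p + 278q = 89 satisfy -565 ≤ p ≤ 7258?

gcd(503, 278) = 1.
By Bézout, 503*(-21) + 278*(38) = 1.
Particular solution: (77, -139).
General solution: p = 77 + 278t, q = -139 - 503t for integer t.
-565 ≤ 77 + 278t ≤ 7258 gives t ∈ [-2, 25], which is 28 values.

28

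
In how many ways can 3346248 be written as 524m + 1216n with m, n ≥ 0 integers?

gcd(1216, 524) = 4  (1216 = 2×524 + 168, 524 = 3×168 + 20, 168 = 8×20 + 8, 20 = 2×8 + 4, 8 = 2×4).
Back-substituting, 524×(123) + 1216×(-53) = 4.
Scale by 836562: one solution is (102897126, -44337786). Reduce m mod 304: (118, 2701).
General: m = 118 + 304t, n = 2701 - 131t.
m ≥ 0 ⇒ t ≥ 0; n ≥ 0 ⇒ t ≤ 20. So t ∈ [0, 20]: 21 solutions.

21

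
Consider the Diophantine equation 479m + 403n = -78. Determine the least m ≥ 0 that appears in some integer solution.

gcd(479, 403):
  479 = 1×403 + 76
  403 = 5×76 + 23
  76 = 3×23 + 7
  23 = 3×7 + 2
  7 = 3×2 + 1
  2 = 2×1
so gcd(479, 403) = 1.
1 divides -78, so solutions exist.
Back-substitute for Bézout coefficients:
  1 = 7 - 3×2
  ... = 479×(175) + 403×(-208)
Scale by -78/1 = -78: (m₀, n₀) = (-13650, 16224).
General solution: m = -13650 + 403t, n = 16224 - 479t for integer t.
m ≥ 0: smallest is -13650 mod 403 = 52 (at t = 34), with n = -62.

52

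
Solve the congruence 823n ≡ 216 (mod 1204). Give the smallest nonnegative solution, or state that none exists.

208

gcd(1204, 823):
  1204 = 1*823 + 381
  823 = 2*381 + 61
  381 = 6*61 + 15
  61 = 4*15 + 1
  15 = 15*1
so gcd(1204, 823) = 1.
1 divides 216, so solutions exist.
Back-substitute for Bézout coefficients:
  1 = 61 - 4*15
  ... = 823*(79) + 1204*(-54)
So 823*(79) ≡ 1 (mod 1204); multiply by 216: n ≡ 17064 (mod 1204).
Smallest nonnegative: n = 17064 mod 1204 = 208.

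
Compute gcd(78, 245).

gcd(245, 78) = 1  (245 = 3×78 + 11, 78 = 7×11 + 1, 11 = 11×1).

1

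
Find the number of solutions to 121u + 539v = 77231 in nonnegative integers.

gcd(539, 121) = 11  (539 = 4×121 + 55, 121 = 2×55 + 11, 55 = 5×11).
Back-substituting, 121×(9) + 539×(-2) = 11.
Scale by 7021: one solution is (63189, -14042). Reduce u mod 49: (28, 137).
General: u = 28 + 49t, v = 137 - 11t.
u ≥ 0 ⇒ t ≥ 0; v ≥ 0 ⇒ t ≤ 12. So t ∈ [0, 12]: 13 solutions.

13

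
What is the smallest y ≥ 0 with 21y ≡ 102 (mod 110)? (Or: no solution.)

gcd(110, 21) = 1.
1 divides 102, so solutions exist.
By Bézout, 21·(21) + 110·(-4) = 1.
So 21·(21) ≡ 1 (mod 110); multiply by 102: y ≡ 2142 (mod 110).
Smallest nonnegative: y = 2142 mod 110 = 52.

52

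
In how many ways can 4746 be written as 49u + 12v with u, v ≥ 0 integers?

gcd(49, 12):
  49 = 4·12 + 1
  12 = 12·1
so gcd(49, 12) = 1.
Back-substitute for Bézout coefficients:
  1 = 49 - 4·12
  ... = 49·(1) + 12·(-4)
Scale by 4746: one solution is (4746, -18984). Reduce u mod 12: (6, 371).
General: u = 6 + 12t, v = 371 - 49t.
u ≥ 0 ⇒ t ≥ 0; v ≥ 0 ⇒ t ≤ 7. So t ∈ [0, 7]: 8 solutions.

8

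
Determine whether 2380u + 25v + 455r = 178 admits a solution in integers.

no

gcd(2380, 25) = 5.
gcd(5, 455) = 5.
5 does not divide 178 (remainder 3), so no integer solutions.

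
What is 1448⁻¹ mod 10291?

7768

gcd(10291, 1448) = 1.
By Bézout, 1448·(-2523) + 10291·(355) = 1.
So 1448·-2523 ≡ 1 (mod 10291), and -2523 mod 10291 = 7768.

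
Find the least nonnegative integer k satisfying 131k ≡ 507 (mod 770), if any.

527

gcd(770, 131) = 1  (770 = 5·131 + 115, 131 = 1·115 + 16, 115 = 7·16 + 3, 16 = 5·3 + 1, 3 = 3·1).
1 divides 507, so solutions exist.
Back-substituting, 131·(241) + 770·(-41) = 1.
So 131·(241) ≡ 1 (mod 770); multiply by 507: k ≡ 122187 (mod 770).
Smallest nonnegative: k = 122187 mod 770 = 527.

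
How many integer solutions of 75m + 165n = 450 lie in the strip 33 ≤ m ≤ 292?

gcd(165, 75):
  165 = 2·75 + 15
  75 = 5·15
so gcd(165, 75) = 15.
Back-substitute for Bézout coefficients:
  15 = 165 - 2·75
  ... = 75·(-2) + 165·(1)
Scale by 30: particular solution (-60, 30); reduce m mod 11: (6, 0).
General solution: m = 6 + 11t, n = 0 - 5t for integer t.
33 ≤ 6 + 11t ≤ 292 gives t ∈ [3, 26], which is 24 values.

24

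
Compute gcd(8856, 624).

gcd(8856, 624):
  8856 = 14*624 + 120
  624 = 5*120 + 24
  120 = 5*24
so gcd(8856, 624) = 24.

24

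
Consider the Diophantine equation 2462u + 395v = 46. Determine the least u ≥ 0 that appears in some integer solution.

gcd(2462, 395) = 1.
1 divides 46, so solutions exist.
By Bézout, 2462×(73) + 395×(-455) = 1.
Scale by 46/1 = 46: (u₀, v₀) = (3358, -20930).
General solution: u = 3358 + 395t, v = -20930 - 2462t for integer t.
u ≥ 0: smallest is 3358 mod 395 = 198 (at t = -8), with v = -1234.

198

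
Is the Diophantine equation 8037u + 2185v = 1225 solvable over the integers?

gcd(8037, 2185):
  8037 = 3*2185 + 1482
  2185 = 1*1482 + 703
  1482 = 2*703 + 76
  703 = 9*76 + 19
  76 = 4*19
so gcd(8037, 2185) = 19.
19 does not divide 1225 (remainder 9), so no integer solutions.

no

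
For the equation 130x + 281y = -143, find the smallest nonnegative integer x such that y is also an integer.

gcd(281, 130) = 1.
1 divides -143, so solutions exist.
By Bézout, 130·(-67) + 281·(31) = 1.
Scale by -143/1 = -143: (x₀, y₀) = (9581, -4433).
General solution: x = 9581 + 281t, y = -4433 - 130t for integer t.
x ≥ 0: smallest is 9581 mod 281 = 27 (at t = -34), with y = -13.

27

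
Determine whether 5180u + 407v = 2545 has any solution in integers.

no

gcd(5180, 407) = 37  (5180 = 12*407 + 296, 407 = 1*296 + 111, 296 = 2*111 + 74, 111 = 1*74 + 37, 74 = 2*37).
37 does not divide 2545 (remainder 29), so no integer solutions.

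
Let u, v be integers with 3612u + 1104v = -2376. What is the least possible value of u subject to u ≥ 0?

gcd(3612, 1104) = 12.
12 divides -2376, so solutions exist.
By Bézout, 3612*(-11) + 1104*(36) = 12.
Scale by -2376/12 = -198: (u₀, v₀) = (2178, -7128).
General solution: u = 2178 + 92t, v = -7128 - 301t for integer t.
u ≥ 0: smallest is 2178 mod 92 = 62 (at t = -23), with v = -205.

62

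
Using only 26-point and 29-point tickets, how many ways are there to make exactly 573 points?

Need nonnegative integers with 26j + 29k = 573.
gcd(26, 29) = 1, and 26·(-10) + 29·(9) = 1.
So (j₀, k₀) = (-5730, 5157); general j = -5730 + 29t, k = 5157 - 26t.
j ≥ 0 ⇒ t ≥ 198; k ≥ 0 ⇒ t ≤ 198. That's 1 value of t.

1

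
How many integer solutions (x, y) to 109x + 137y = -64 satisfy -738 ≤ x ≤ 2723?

gcd(137, 109) = 1.
By Bézout, 109*(44) + 137*(-35) = 1.
Particular solution: (61, -49).
General solution: x = 61 + 137t, y = -49 - 109t for integer t.
-738 ≤ 61 + 137t ≤ 2723 gives t ∈ [-5, 19], which is 25 values.

25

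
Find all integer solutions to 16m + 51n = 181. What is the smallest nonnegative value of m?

40

gcd(51, 16) = 1  (51 = 3×16 + 3, 16 = 5×3 + 1, 3 = 3×1).
1 divides 181, so solutions exist.
Back-substituting, 16×(16) + 51×(-5) = 1.
Scale by 181/1 = 181: (m₀, n₀) = (2896, -905).
General solution: m = 2896 + 51t, n = -905 - 16t for integer t.
m ≥ 0: smallest is 2896 mod 51 = 40 (at t = -56), with n = -9.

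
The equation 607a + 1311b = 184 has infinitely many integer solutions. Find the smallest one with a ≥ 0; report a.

253

gcd(1311, 607) = 1  (1311 = 2*607 + 97, 607 = 6*97 + 25, 97 = 3*25 + 22, 25 = 1*22 + 3, 22 = 7*3 + 1, 3 = 3*1).
1 divides 184, so solutions exist.
Back-substituting, 607*(-419) + 1311*(194) = 1.
Scale by 184/1 = 184: (a₀, b₀) = (-77096, 35696).
General solution: a = -77096 + 1311t, b = 35696 - 607t for integer t.
a ≥ 0: smallest is -77096 mod 1311 = 253 (at t = 59), with b = -117.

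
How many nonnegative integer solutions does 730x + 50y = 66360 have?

gcd(730, 50) = 10  (730 = 14*50 + 30, 50 = 1*30 + 20, 30 = 1*20 + 10, 20 = 2*10).
Back-substituting, 730*(2) + 50*(-29) = 10.
Scale by 6636: one solution is (13272, -192444). Reduce x mod 5: (2, 1298).
General: x = 2 + 5t, y = 1298 - 73t.
x ≥ 0 ⇒ t ≥ 0; y ≥ 0 ⇒ t ≤ 17. So t ∈ [0, 17]: 18 solutions.

18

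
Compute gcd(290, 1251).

gcd(1251, 290):
  1251 = 4·290 + 91
  290 = 3·91 + 17
  91 = 5·17 + 6
  17 = 2·6 + 5
  6 = 1·5 + 1
  5 = 5·1
so gcd(1251, 290) = 1.

1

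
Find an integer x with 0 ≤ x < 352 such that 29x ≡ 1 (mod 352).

85

gcd(352, 29) = 1  (352 = 12×29 + 4, 29 = 7×4 + 1, 4 = 4×1).
Back-substituting, 29×(85) + 352×(-7) = 1.
So 29×85 ≡ 1 (mod 352), and 85 mod 352 = 85.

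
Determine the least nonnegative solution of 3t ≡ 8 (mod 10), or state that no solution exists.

6

gcd(10, 3) = 1.
1 divides 8, so solutions exist.
By Bézout, 3·(-3) + 10·(1) = 1.
So 3·(-3) ≡ 1 (mod 10); multiply by 8: t ≡ -24 (mod 10).
Smallest nonnegative: t = -24 mod 10 = 6.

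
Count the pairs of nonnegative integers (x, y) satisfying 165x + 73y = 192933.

16

gcd(165, 73) = 1  (165 = 2*73 + 19, 73 = 3*19 + 16, 19 = 1*16 + 3, 16 = 5*3 + 1, 3 = 3*1).
Back-substituting, 165*(-23) + 73*(52) = 1.
Scale by 192933: one solution is (-4437459, 10032516). Reduce x mod 73: (65, 2496).
General: x = 65 + 73t, y = 2496 - 165t.
x ≥ 0 ⇒ t ≥ 0; y ≥ 0 ⇒ t ≤ 15. So t ∈ [0, 15]: 16 solutions.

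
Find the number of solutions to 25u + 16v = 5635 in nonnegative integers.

gcd(25, 16):
  25 = 1×16 + 9
  16 = 1×9 + 7
  9 = 1×7 + 2
  7 = 3×2 + 1
  2 = 2×1
so gcd(25, 16) = 1.
Back-substitute for Bézout coefficients:
  1 = 7 - 3×2
  ... = 25×(-7) + 16×(11)
Scale by 5635: one solution is (-39445, 61985). Reduce u mod 16: (11, 335).
General: u = 11 + 16t, v = 335 - 25t.
u ≥ 0 ⇒ t ≥ 0; v ≥ 0 ⇒ t ≤ 13. So t ∈ [0, 13]: 14 solutions.

14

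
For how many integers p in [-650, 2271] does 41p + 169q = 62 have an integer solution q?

gcd(169, 41):
  169 = 4·41 + 5
  41 = 8·5 + 1
  5 = 5·1
so gcd(169, 41) = 1.
Back-substitute for Bézout coefficients:
  1 = 41 - 8·5
  ... = 41·(33) + 169·(-8)
Scale by 62: particular solution (2046, -496); reduce p mod 169: (18, -4).
General solution: p = 18 + 169t, q = -4 - 41t for integer t.
-650 ≤ 18 + 169t ≤ 2271 gives t ∈ [-3, 13], which is 17 values.

17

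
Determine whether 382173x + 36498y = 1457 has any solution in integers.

no

gcd(382173, 36498):
  382173 = 10·36498 + 17193
  36498 = 2·17193 + 2112
  17193 = 8·2112 + 297
  2112 = 7·297 + 33
  297 = 9·33
so gcd(382173, 36498) = 33.
33 does not divide 1457 (remainder 5), so no integer solutions.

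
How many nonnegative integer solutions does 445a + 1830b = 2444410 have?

15

gcd(1830, 445):
  1830 = 4*445 + 50
  445 = 8*50 + 45
  50 = 1*45 + 5
  45 = 9*5
so gcd(1830, 445) = 5.
Back-substitute for Bézout coefficients:
  5 = 50 - 1*45
  ... = 445*(-37) + 1830*(9)
Scale by 488882: one solution is (-18088634, 4399938). Reduce a mod 366: (184, 1291).
General: a = 184 + 366t, b = 1291 - 89t.
a ≥ 0 ⇒ t ≥ 0; b ≥ 0 ⇒ t ≤ 14. So t ∈ [0, 14]: 15 solutions.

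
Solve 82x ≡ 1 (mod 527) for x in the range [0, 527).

45

gcd(527, 82) = 1.
By Bézout, 82*(45) + 527*(-7) = 1.
So 82*45 ≡ 1 (mod 527), and 45 mod 527 = 45.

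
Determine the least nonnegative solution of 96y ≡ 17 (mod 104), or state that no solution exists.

no solution

gcd(104, 96):
  104 = 1·96 + 8
  96 = 12·8
so gcd(104, 96) = 8.
8 does not divide 17, so the congruence has no solution.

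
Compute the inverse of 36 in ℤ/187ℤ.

26

gcd(187, 36) = 1  (187 = 5*36 + 7, 36 = 5*7 + 1, 7 = 7*1).
Back-substituting, 36*(26) + 187*(-5) = 1.
So 36*26 ≡ 1 (mod 187), and 26 mod 187 = 26.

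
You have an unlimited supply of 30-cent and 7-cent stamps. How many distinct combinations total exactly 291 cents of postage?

Need nonnegative integers with 30j + 7k = 291.
gcd(30, 7) = 1, and 30·(-3) + 7·(13) = 1.
So (j₀, k₀) = (-873, 3783); general j = -873 + 7t, k = 3783 - 30t.
j ≥ 0 ⇒ t ≥ 125; k ≥ 0 ⇒ t ≤ 126. That's 2 values of t.

2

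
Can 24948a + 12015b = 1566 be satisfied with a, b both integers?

yes

gcd(24948, 12015):
  24948 = 2*12015 + 918
  12015 = 13*918 + 81
  918 = 11*81 + 27
  81 = 3*27
so gcd(24948, 12015) = 27.
27 divides 1566, so integer solutions exist.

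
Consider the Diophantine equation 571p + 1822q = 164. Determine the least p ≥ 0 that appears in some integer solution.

1082

gcd(1822, 571) = 1  (1822 = 3*571 + 109, 571 = 5*109 + 26, 109 = 4*26 + 5, 26 = 5*5 + 1, 5 = 5*1).
1 divides 164, so solutions exist.
Back-substituting, 571*(351) + 1822*(-110) = 1.
Scale by 164/1 = 164: (p₀, q₀) = (57564, -18040).
General solution: p = 57564 + 1822t, q = -18040 - 571t for integer t.
p ≥ 0: smallest is 57564 mod 1822 = 1082 (at t = -31), with q = -339.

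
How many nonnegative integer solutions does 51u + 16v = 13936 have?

18

gcd(51, 16):
  51 = 3*16 + 3
  16 = 5*3 + 1
  3 = 3*1
so gcd(51, 16) = 1.
Back-substitute for Bézout coefficients:
  1 = 16 - 5*3
  ... = 51*(-5) + 16*(16)
Scale by 13936: one solution is (-69680, 222976). Reduce u mod 16: (0, 871).
General: u = 0 + 16t, v = 871 - 51t.
u ≥ 0 ⇒ t ≥ 0; v ≥ 0 ⇒ t ≤ 17. So t ∈ [0, 17]: 18 solutions.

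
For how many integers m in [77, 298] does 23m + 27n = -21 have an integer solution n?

gcd(27, 23) = 1.
By Bézout, 23*(-7) + 27*(6) = 1.
Particular solution: (12, -11).
General solution: m = 12 + 27t, n = -11 - 23t for integer t.
77 ≤ 12 + 27t ≤ 298 gives t ∈ [3, 10], which is 8 values.

8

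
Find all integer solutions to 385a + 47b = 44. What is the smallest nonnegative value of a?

31

gcd(385, 47) = 1.
1 divides 44, so solutions exist.
By Bézout, 385*(21) + 47*(-172) = 1.
Scale by 44/1 = 44: (a₀, b₀) = (924, -7568).
General solution: a = 924 + 47t, b = -7568 - 385t for integer t.
a ≥ 0: smallest is 924 mod 47 = 31 (at t = -19), with b = -253.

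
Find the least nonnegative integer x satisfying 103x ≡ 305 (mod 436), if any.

367

gcd(436, 103):
  436 = 4×103 + 24
  103 = 4×24 + 7
  24 = 3×7 + 3
  7 = 2×3 + 1
  3 = 3×1
so gcd(436, 103) = 1.
1 divides 305, so solutions exist.
Back-substitute for Bézout coefficients:
  1 = 7 - 2×3
  ... = 103×(127) + 436×(-30)
So 103×(127) ≡ 1 (mod 436); multiply by 305: x ≡ 38735 (mod 436).
Smallest nonnegative: x = 38735 mod 436 = 367.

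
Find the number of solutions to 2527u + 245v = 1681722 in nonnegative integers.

19

gcd(2527, 245) = 7  (2527 = 10·245 + 77, 245 = 3·77 + 14, 77 = 5·14 + 7, 14 = 2·7).
Back-substituting, 2527·(16) + 245·(-165) = 7.
Scale by 240246: one solution is (3843936, -39640590). Reduce u mod 35: (26, 6596).
General: u = 26 + 35t, v = 6596 - 361t.
u ≥ 0 ⇒ t ≥ 0; v ≥ 0 ⇒ t ≤ 18. So t ∈ [0, 18]: 19 solutions.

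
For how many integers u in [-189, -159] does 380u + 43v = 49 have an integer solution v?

1

gcd(380, 43) = 1  (380 = 8*43 + 36, 43 = 1*36 + 7, 36 = 5*7 + 1, 7 = 7*1).
Back-substituting, 380*(6) + 43*(-53) = 1.
Scale by 49: particular solution (294, -2597); reduce u mod 43: (36, -317).
General solution: u = 36 + 43t, v = -317 - 380t for integer t.
-189 ≤ 36 + 43t ≤ -159 gives t ∈ [-5, -5], which is 1 value.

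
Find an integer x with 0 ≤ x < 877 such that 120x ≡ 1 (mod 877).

782

gcd(877, 120) = 1  (877 = 7·120 + 37, 120 = 3·37 + 9, 37 = 4·9 + 1, 9 = 9·1).
Back-substituting, 120·(-95) + 877·(13) = 1.
So 120·-95 ≡ 1 (mod 877), and -95 mod 877 = 782.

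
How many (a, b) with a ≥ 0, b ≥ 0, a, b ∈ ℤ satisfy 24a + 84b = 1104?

7

gcd(84, 24) = 12.
By Bézout, 24*(-3) + 84*(1) = 12.
One solution: (4, 12).
General: a = 4 + 7t, b = 12 - 2t.
a ≥ 0 ⇒ t ≥ 0; b ≥ 0 ⇒ t ≤ 6. So t ∈ [0, 6]: 7 solutions.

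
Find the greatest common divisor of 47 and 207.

gcd(207, 47) = 1  (207 = 4×47 + 19, 47 = 2×19 + 9, 19 = 2×9 + 1, 9 = 9×1).

1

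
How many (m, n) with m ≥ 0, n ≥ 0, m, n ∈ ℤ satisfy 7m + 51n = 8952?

25

gcd(51, 7):
  51 = 7×7 + 2
  7 = 3×2 + 1
  2 = 2×1
so gcd(51, 7) = 1.
Back-substitute for Bézout coefficients:
  1 = 7 - 3×2
  ... = 7×(22) + 51×(-3)
Scale by 8952: one solution is (196944, -26856). Reduce m mod 51: (33, 171).
General: m = 33 + 51t, n = 171 - 7t.
m ≥ 0 ⇒ t ≥ 0; n ≥ 0 ⇒ t ≤ 24. So t ∈ [0, 24]: 25 solutions.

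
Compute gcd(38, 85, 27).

gcd(85, 38) = 1.
gcd(1, 27) = 1.

1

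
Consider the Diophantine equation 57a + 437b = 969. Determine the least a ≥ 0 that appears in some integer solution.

17

gcd(437, 57) = 19  (437 = 7×57 + 38, 57 = 1×38 + 19, 38 = 2×19).
19 divides 969, so solutions exist.
Back-substituting, 57×(8) + 437×(-1) = 19.
Scale by 969/19 = 51: (a₀, b₀) = (408, -51).
General solution: a = 408 + 23t, b = -51 - 3t for integer t.
a ≥ 0: smallest is 408 mod 23 = 17 (at t = -17), with b = 0.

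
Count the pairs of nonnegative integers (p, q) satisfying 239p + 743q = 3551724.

gcd(743, 239) = 1  (743 = 3·239 + 26, 239 = 9·26 + 5, 26 = 5·5 + 1, 5 = 5·1).
Back-substituting, 239·(-143) + 743·(46) = 1.
Scale by 3551724: one solution is (-507896532, 163379304). Reduce p mod 743: (436, 4640).
General: p = 436 + 743t, q = 4640 - 239t.
p ≥ 0 ⇒ t ≥ 0; q ≥ 0 ⇒ t ≤ 19. So t ∈ [0, 19]: 20 solutions.

20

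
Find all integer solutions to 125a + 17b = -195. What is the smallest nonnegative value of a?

10

gcd(125, 17) = 1  (125 = 7×17 + 6, 17 = 2×6 + 5, 6 = 1×5 + 1, 5 = 5×1).
1 divides -195, so solutions exist.
Back-substituting, 125×(3) + 17×(-22) = 1.
Scale by -195/1 = -195: (a₀, b₀) = (-585, 4290).
General solution: a = -585 + 17t, b = 4290 - 125t for integer t.
a ≥ 0: smallest is -585 mod 17 = 10 (at t = 35), with b = -85.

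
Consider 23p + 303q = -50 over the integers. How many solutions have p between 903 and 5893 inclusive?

gcd(303, 23) = 1.
By Bézout, 23*(-79) + 303*(6) = 1.
Particular solution: (11, -1).
General solution: p = 11 + 303t, q = -1 - 23t for integer t.
903 ≤ 11 + 303t ≤ 5893 gives t ∈ [3, 19], which is 17 values.

17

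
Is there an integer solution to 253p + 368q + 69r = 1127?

gcd(368, 253) = 23  (368 = 1·253 + 115, 253 = 2·115 + 23, 115 = 5·23).
gcd(23, 69) = 23.
23 divides 1127, so integer solutions exist.

yes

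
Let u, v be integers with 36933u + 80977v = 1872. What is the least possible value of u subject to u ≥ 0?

gcd(80977, 36933) = 13.
13 divides 1872, so solutions exist.
By Bézout, 36933×(-1469) + 80977×(670) = 13.
Scale by 1872/13 = 144: (u₀, v₀) = (-211536, 96480).
General solution: u = -211536 + 6229t, v = 96480 - 2841t for integer t.
u ≥ 0: smallest is -211536 mod 6229 = 250 (at t = 34), with v = -114.

250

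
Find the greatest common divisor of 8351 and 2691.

gcd(8351, 2691) = 1  (8351 = 3*2691 + 278, 2691 = 9*278 + 189, 278 = 1*189 + 89, 189 = 2*89 + 11, 89 = 8*11 + 1, 11 = 11*1).

1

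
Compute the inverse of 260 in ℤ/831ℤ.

gcd(831, 260):
  831 = 3·260 + 51
  260 = 5·51 + 5
  51 = 10·5 + 1
  5 = 5·1
so gcd(831, 260) = 1.
Back-substitute for Bézout coefficients:
  1 = 51 - 10·5
  ... = 260·(-163) + 831·(51)
So 260·-163 ≡ 1 (mod 831), and -163 mod 831 = 668.

668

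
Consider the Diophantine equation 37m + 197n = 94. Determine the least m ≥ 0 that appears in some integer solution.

125

gcd(197, 37) = 1.
1 divides 94, so solutions exist.
By Bézout, 37*(16) + 197*(-3) = 1.
Scale by 94/1 = 94: (m₀, n₀) = (1504, -282).
General solution: m = 1504 + 197t, n = -282 - 37t for integer t.
m ≥ 0: smallest is 1504 mod 197 = 125 (at t = -7), with n = -23.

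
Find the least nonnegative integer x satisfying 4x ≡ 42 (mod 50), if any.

23

gcd(50, 4):
  50 = 12*4 + 2
  4 = 2*2
so gcd(50, 4) = 2.
2 divides 42, so solutions exist.
Back-substitute for Bézout coefficients:
  2 = 50 - 12*4
  ... = 4*(-12) + 50*(1)
So 4*(-12) ≡ 2 (mod 50); multiply by 21: x ≡ -252 (mod 25).
Smallest nonnegative: x = -252 mod 25 = 23.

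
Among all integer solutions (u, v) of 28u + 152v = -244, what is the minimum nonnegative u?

gcd(152, 28) = 4.
4 divides -244, so solutions exist.
By Bézout, 28·(11) + 152·(-2) = 4.
Scale by -244/4 = -61: (u₀, v₀) = (-671, 122).
General solution: u = -671 + 38t, v = 122 - 7t for integer t.
u ≥ 0: smallest is -671 mod 38 = 13 (at t = 18), with v = -4.

13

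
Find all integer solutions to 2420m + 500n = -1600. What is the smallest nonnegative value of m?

gcd(2420, 500):
  2420 = 4*500 + 420
  500 = 1*420 + 80
  420 = 5*80 + 20
  80 = 4*20
so gcd(2420, 500) = 20.
20 divides -1600, so solutions exist.
Back-substitute for Bézout coefficients:
  20 = 420 - 5*80
  ... = 2420*(6) + 500*(-29)
Scale by -1600/20 = -80: (m₀, n₀) = (-480, 2320).
General solution: m = -480 + 25t, n = 2320 - 121t for integer t.
m ≥ 0: smallest is -480 mod 25 = 20 (at t = 20), with n = -100.

20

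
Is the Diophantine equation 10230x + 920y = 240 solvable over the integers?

gcd(10230, 920):
  10230 = 11·920 + 110
  920 = 8·110 + 40
  110 = 2·40 + 30
  40 = 1·30 + 10
  30 = 3·10
so gcd(10230, 920) = 10.
10 divides 240, so integer solutions exist.

yes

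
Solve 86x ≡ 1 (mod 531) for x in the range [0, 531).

gcd(531, 86) = 1.
By Bézout, 86*(-142) + 531*(23) = 1.
So 86*-142 ≡ 1 (mod 531), and -142 mod 531 = 389.

389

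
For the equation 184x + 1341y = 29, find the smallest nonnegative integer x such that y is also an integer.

gcd(1341, 184) = 1  (1341 = 7*184 + 53, 184 = 3*53 + 25, 53 = 2*25 + 3, 25 = 8*3 + 1, 3 = 3*1).
1 divides 29, so solutions exist.
Back-substituting, 184*(430) + 1341*(-59) = 1.
Scale by 29/1 = 29: (x₀, y₀) = (12470, -1711).
General solution: x = 12470 + 1341t, y = -1711 - 184t for integer t.
x ≥ 0: smallest is 12470 mod 1341 = 401 (at t = -9), with y = -55.

401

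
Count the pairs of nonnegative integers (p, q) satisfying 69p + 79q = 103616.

gcd(79, 69) = 1  (79 = 1*69 + 10, 69 = 6*10 + 9, 10 = 1*9 + 1, 9 = 9*1).
Back-substituting, 69*(-8) + 79*(7) = 1.
Scale by 103616: one solution is (-828928, 725312). Reduce p mod 79: (19, 1295).
General: p = 19 + 79t, q = 1295 - 69t.
p ≥ 0 ⇒ t ≥ 0; q ≥ 0 ⇒ t ≤ 18. So t ∈ [0, 18]: 19 solutions.

19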